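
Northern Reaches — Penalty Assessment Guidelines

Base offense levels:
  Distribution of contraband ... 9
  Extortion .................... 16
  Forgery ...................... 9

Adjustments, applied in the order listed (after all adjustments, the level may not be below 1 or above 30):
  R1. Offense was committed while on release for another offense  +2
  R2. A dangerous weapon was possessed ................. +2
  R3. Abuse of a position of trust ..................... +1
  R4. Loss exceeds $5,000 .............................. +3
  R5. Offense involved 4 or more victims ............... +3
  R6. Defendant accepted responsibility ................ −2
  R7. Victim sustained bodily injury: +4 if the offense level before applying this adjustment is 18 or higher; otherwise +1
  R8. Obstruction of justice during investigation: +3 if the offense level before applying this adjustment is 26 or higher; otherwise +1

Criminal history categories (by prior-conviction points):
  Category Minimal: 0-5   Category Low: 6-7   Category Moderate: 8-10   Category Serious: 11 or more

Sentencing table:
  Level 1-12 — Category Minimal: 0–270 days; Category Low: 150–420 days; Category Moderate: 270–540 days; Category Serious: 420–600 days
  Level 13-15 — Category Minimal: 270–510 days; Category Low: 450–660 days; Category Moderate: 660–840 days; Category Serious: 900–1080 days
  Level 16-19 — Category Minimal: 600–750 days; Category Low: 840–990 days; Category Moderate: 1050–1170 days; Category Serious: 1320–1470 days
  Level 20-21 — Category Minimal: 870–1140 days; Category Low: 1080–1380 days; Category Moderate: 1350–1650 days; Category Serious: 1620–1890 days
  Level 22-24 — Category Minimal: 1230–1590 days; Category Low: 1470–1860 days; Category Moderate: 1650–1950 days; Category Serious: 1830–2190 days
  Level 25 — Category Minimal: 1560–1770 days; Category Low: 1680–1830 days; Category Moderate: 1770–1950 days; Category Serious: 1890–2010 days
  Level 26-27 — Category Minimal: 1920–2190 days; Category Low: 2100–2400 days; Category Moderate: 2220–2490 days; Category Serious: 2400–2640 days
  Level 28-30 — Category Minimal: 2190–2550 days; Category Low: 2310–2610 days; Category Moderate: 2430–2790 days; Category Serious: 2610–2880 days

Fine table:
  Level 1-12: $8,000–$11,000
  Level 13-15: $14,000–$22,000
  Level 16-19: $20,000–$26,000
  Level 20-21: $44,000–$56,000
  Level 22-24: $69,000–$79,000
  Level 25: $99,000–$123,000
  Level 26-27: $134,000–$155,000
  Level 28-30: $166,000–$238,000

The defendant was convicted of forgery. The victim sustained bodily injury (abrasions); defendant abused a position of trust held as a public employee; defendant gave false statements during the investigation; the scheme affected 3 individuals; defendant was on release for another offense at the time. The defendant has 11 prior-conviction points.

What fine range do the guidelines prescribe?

Base offense level for forgery: 9.
R1 applies: 9 + 2 = 11.
R3 applies: 11 + 1 = 12.
R5 does not apply.
R7 applies (level before this adjustment is 12 < 18, so +1): 12 + 1 = 13.
R8 applies (level before this adjustment is 13 < 26, so +1): 13 + 1 = 14.
Final offense level: 14.
Level 14 falls in the 13-15 band.
Fine table: Level 13-15 → $14,000–$22,000.

$14,000–$22,000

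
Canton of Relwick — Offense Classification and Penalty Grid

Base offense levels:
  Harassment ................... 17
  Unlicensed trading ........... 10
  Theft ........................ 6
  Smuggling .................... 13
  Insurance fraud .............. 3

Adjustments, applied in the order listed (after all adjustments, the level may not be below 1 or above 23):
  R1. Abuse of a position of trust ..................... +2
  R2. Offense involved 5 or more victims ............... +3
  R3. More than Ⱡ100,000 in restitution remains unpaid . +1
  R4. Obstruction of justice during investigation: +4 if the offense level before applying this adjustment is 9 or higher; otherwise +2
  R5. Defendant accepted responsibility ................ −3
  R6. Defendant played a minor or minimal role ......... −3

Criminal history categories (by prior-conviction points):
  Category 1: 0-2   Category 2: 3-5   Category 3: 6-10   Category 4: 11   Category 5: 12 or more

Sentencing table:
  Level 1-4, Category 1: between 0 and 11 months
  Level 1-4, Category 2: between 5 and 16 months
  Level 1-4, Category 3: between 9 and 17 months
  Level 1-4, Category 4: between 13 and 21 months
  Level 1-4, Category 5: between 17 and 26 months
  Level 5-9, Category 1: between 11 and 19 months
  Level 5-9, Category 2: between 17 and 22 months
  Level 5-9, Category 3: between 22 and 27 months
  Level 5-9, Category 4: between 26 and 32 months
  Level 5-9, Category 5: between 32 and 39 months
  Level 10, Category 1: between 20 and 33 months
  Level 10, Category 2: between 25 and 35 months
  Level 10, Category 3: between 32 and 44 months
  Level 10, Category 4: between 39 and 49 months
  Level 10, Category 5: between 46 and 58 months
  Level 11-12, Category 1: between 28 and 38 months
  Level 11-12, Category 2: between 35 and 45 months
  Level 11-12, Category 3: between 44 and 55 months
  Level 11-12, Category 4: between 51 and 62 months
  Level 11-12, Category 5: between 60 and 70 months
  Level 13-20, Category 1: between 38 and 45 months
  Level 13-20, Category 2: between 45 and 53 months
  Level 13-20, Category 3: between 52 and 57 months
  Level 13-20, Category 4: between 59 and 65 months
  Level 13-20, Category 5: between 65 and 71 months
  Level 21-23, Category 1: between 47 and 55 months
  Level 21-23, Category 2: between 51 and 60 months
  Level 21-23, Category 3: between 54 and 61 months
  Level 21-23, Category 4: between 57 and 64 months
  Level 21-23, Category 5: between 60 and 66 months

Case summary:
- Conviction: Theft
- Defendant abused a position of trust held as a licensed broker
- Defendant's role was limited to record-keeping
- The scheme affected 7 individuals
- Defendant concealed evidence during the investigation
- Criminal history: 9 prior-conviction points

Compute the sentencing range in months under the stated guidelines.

Base offense level for theft: 6.
R1 applies: 6 + 2 = 8.
R2 applies: 8 + 3 = 11.
R4 applies (level before this adjustment is 11 ≥ 9, so +4): 11 + 4 = 15.
R5 does not apply.
R6 applies: 15 − 3 = 12.
Final offense level: 12.
Criminal history: 9 prior points → Category 3 (6-10).
Level 12 falls in the 11-12 band.
Grid: Level 11-12 × Category 3 = 44-55 months.

44-55 months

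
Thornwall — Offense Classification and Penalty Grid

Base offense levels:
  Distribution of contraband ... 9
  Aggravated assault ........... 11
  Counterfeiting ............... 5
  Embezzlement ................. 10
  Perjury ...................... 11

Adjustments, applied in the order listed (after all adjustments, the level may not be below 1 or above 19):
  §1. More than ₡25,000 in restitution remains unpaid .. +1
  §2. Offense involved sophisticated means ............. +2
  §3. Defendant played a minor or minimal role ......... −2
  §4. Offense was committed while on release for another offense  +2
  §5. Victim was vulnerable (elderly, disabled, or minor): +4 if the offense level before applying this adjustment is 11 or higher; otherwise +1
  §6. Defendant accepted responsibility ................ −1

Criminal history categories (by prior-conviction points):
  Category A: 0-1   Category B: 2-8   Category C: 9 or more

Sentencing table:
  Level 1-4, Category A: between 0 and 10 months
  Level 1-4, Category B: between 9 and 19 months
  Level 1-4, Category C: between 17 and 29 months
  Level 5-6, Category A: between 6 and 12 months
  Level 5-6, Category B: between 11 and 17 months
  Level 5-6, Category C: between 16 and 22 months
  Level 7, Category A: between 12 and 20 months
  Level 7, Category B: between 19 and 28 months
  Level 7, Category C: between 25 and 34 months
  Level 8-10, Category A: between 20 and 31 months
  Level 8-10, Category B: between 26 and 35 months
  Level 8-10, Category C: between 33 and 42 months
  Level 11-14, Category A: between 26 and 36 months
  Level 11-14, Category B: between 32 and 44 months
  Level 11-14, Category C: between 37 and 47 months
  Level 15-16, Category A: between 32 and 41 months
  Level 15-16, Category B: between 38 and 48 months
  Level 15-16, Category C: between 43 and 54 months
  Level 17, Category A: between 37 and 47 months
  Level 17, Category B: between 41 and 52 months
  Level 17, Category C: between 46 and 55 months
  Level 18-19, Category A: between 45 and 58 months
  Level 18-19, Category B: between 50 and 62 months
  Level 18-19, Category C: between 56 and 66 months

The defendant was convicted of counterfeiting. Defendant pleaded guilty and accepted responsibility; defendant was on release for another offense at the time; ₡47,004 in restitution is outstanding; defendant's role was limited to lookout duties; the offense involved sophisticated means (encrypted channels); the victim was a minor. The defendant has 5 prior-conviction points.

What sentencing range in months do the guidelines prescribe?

26-35 months

Base offense level for counterfeiting: 5.
§1 applies: 5 + 1 = 6.
§2 applies: 6 + 2 = 8.
§3 applies: 8 − 2 = 6.
§4 applies: 6 + 2 = 8.
§5 applies (level before this adjustment is 8 < 11, so +1): 8 + 1 = 9.
§6 applies: 9 − 1 = 8.
Final offense level: 8.
Criminal history: 5 prior points → Category B (2-8).
Level 8 falls in the 8-10 band.
Grid: Level 8-10 × Category B = 26-35 months.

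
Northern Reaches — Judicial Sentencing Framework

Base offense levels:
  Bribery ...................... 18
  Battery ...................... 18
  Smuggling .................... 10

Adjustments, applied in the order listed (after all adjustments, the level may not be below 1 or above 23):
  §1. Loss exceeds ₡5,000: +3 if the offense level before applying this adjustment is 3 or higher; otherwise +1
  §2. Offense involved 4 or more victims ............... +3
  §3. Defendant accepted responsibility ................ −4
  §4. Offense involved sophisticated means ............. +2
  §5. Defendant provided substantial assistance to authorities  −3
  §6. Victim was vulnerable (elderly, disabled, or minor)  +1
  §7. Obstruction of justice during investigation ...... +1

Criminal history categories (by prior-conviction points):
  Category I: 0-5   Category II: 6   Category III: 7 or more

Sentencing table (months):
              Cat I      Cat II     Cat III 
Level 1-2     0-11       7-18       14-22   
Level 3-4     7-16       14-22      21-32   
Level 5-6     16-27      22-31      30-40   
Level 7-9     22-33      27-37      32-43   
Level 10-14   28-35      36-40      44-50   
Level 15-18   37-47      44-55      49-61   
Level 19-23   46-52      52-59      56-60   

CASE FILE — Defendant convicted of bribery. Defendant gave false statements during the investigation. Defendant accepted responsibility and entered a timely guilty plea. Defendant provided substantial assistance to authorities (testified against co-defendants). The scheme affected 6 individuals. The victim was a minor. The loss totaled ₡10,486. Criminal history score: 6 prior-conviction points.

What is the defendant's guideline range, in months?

52-59 months

Base offense level for bribery: 18.
§1 applies (level before this adjustment is 18 ≥ 3, so +3): 18 + 3 = 21.
§2 applies: 21 + 3 = 24.
§3 applies: 24 − 4 = 20.
§5 applies: 20 − 3 = 17.
§6 applies: 17 + 1 = 18.
§7 applies: 18 + 1 = 19.
Final offense level: 19.
Criminal history: 6 prior points → Category II (6).
Level 19 falls in the 19-23 band.
Grid: Level 19-23 × Category II = 52-59 months.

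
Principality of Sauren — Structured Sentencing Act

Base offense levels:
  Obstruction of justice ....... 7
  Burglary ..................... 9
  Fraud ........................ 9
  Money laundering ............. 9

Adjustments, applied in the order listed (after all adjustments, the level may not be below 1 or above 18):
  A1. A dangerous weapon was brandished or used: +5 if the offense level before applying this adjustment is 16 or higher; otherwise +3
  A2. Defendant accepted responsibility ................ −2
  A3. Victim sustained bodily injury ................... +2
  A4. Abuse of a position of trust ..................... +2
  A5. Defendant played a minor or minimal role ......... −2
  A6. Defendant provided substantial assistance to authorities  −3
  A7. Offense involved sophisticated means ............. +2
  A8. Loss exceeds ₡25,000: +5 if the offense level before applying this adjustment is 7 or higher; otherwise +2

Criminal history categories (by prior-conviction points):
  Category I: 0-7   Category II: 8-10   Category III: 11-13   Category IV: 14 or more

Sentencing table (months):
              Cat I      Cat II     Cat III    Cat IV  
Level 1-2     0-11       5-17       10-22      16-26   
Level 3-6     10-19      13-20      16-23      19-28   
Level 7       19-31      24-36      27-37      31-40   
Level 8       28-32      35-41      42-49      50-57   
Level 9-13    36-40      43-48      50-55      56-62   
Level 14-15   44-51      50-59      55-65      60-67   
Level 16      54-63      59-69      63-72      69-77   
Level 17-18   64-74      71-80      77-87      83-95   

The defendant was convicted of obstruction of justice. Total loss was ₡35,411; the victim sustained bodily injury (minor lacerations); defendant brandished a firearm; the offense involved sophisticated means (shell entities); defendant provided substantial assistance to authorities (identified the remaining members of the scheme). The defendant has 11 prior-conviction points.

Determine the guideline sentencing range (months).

63-72 months

Base offense level for obstruction of justice: 7.
A1 applies (level before this adjustment is 7 < 16, so +3): 7 + 3 = 10.
A3 applies: 10 + 2 = 12.
A6 applies: 12 − 3 = 9.
A7 applies: 9 + 2 = 11.
A8 applies (level before this adjustment is 11 ≥ 7, so +5): 11 + 5 = 16.
Final offense level: 16.
Criminal history: 11 prior points → Category III (11-13).
Level 16 falls in the 16 band.
Grid: Level 16 × Category III = 63-72 months.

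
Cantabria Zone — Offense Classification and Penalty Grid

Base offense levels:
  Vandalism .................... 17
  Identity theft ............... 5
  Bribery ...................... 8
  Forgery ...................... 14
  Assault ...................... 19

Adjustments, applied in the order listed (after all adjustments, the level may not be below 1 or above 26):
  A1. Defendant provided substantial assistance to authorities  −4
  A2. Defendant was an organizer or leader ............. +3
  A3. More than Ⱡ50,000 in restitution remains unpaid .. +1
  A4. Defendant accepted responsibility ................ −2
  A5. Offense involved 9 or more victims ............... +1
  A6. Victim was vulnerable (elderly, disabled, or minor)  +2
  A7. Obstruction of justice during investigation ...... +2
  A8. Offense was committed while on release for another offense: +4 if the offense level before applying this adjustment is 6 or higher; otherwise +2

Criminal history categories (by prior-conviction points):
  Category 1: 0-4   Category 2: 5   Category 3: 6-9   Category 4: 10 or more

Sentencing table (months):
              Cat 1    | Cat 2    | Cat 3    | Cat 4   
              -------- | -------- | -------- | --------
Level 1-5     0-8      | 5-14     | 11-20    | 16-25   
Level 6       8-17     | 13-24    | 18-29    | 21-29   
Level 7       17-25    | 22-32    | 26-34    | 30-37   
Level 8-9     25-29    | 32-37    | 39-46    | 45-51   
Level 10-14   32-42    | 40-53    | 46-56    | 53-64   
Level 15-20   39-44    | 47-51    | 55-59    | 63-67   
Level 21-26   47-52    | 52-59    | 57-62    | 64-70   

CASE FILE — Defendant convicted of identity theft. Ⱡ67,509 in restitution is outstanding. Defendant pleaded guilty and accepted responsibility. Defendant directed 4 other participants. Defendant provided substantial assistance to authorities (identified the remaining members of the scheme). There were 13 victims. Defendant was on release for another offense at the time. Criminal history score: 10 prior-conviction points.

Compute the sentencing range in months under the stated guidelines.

Base offense level for identity theft: 5.
A1 applies: 5 − 4 = 1.
A2 applies: 1 + 3 = 4.
A3 applies: 4 + 1 = 5.
A4 applies: 5 − 2 = 3.
A5 applies: 3 + 1 = 4.
A8 applies (level before this adjustment is 4 < 6, so +2): 4 + 2 = 6.
Final offense level: 6.
Criminal history: 10 prior points → Category 4 (10+).
Level 6 falls in the 6 band.
Grid: Level 6 × Category 4 = 21-29 months.

21-29 months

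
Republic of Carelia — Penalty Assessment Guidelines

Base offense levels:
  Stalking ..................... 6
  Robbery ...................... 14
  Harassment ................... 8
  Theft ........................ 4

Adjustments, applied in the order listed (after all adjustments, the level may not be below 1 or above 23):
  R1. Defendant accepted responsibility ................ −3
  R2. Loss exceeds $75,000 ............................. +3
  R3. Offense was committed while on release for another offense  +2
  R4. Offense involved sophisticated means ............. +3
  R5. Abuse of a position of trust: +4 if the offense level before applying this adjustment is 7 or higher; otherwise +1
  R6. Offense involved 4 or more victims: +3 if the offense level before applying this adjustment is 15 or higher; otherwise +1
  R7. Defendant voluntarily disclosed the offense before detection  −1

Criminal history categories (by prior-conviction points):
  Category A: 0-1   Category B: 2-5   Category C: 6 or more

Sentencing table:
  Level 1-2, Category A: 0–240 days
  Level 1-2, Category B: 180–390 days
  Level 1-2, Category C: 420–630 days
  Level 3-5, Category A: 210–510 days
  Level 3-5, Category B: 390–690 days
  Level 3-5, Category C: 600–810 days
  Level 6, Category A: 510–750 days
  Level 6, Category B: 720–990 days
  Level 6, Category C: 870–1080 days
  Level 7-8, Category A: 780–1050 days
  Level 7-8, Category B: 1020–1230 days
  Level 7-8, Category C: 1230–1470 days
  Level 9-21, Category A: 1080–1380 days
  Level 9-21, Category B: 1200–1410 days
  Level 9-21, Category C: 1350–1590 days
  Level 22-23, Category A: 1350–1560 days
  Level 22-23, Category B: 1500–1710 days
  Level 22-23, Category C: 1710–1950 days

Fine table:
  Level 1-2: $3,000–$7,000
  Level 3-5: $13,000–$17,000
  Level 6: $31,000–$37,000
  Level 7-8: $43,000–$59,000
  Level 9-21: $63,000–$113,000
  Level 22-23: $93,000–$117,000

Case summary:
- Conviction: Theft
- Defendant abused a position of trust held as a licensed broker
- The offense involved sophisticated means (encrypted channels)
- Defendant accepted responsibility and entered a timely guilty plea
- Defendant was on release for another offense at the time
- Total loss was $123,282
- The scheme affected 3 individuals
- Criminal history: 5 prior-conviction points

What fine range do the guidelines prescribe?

Base offense level for theft: 4.
R1 applies: 4 − 3 = 1.
R2 applies: 1 + 3 = 4.
R3 applies: 4 + 2 = 6.
R4 applies: 6 + 3 = 9.
R5 applies (level before this adjustment is 9 ≥ 7, so +4): 9 + 4 = 13.
R7 does not apply.
Final offense level: 13.
Level 13 falls in the 9-21 band.
Fine table: Level 9-21 → $63,000–$113,000.

$63,000–$113,000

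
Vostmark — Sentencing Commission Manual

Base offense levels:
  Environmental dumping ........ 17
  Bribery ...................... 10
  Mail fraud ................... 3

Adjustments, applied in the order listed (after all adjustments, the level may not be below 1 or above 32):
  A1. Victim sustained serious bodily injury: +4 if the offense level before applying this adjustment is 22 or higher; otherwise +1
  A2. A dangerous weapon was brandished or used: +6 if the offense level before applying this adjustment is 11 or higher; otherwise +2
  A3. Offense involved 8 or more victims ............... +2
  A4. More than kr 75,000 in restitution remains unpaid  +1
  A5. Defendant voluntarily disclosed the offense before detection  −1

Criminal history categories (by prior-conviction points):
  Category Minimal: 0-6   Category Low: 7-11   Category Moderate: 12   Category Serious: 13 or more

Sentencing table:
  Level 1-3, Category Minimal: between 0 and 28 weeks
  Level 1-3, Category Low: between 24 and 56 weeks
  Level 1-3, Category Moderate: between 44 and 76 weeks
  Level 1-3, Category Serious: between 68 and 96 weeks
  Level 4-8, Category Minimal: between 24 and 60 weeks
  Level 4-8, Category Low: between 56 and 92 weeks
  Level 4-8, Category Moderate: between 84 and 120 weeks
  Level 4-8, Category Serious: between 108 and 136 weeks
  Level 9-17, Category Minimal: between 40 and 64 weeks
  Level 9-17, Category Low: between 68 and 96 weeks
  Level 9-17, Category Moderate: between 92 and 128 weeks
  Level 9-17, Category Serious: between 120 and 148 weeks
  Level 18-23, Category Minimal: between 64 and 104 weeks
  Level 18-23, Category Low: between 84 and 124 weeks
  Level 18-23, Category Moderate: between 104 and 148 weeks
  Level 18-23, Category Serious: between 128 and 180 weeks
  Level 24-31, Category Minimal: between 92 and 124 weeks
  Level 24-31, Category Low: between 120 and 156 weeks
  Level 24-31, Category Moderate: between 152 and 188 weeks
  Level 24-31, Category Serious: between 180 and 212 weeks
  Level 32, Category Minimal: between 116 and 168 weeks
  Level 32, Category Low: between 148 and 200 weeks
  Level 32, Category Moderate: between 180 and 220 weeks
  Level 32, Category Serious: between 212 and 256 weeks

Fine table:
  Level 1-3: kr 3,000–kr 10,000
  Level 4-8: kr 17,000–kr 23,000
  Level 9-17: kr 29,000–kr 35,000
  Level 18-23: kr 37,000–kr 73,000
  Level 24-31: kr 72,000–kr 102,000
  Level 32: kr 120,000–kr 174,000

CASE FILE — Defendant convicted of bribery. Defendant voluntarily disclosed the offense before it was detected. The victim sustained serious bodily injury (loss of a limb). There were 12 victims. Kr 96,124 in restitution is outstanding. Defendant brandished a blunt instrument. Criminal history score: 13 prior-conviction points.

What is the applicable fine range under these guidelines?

Base offense level for bribery: 10.
A1 applies (level before this adjustment is 10 < 22, so +1): 10 + 1 = 11.
A2 applies (level before this adjustment is 11 ≥ 11, so +6): 11 + 6 = 17.
A3 applies: 17 + 2 = 19.
A4 applies: 19 + 1 = 20.
A5 applies: 20 − 1 = 19.
Final offense level: 19.
Level 19 falls in the 18-23 band.
Fine table: Level 18-23 → kr 37,000–kr 73,000.

kr 37,000–kr 73,000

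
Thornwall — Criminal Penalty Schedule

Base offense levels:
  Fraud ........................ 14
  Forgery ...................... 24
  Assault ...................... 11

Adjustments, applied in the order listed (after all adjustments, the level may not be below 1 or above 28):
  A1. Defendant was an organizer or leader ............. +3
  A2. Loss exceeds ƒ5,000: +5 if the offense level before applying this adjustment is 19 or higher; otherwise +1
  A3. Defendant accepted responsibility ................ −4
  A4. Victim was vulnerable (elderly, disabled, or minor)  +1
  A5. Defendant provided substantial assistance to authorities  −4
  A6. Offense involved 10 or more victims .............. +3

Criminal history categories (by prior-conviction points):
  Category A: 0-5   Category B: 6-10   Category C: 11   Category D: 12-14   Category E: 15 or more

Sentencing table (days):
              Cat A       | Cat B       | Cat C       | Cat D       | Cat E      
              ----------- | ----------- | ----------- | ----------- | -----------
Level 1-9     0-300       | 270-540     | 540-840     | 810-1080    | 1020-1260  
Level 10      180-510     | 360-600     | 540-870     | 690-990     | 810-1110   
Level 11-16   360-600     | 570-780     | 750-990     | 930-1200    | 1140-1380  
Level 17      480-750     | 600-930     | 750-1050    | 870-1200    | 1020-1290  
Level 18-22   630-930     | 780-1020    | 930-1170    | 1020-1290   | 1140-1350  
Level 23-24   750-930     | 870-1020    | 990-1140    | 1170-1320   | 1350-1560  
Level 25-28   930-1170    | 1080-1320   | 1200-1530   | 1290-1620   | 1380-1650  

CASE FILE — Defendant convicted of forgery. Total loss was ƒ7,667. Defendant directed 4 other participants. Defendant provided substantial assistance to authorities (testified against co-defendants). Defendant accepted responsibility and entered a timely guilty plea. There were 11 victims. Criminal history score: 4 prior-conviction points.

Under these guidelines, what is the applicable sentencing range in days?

Base offense level for forgery: 24.
A1 applies: 24 + 3 = 27.
A2 applies (level before this adjustment is 27 ≥ 19, so +5): 27 + 5 = 32.
A3 applies: 32 − 4 = 28.
A5 applies: 28 − 4 = 24.
A6 applies: 24 + 3 = 27.
Final offense level: 27.
Criminal history: 4 prior points → Category A (0-5).
Level 27 falls in the 25-28 band.
Grid: Level 25-28 × Category A = 930-1170 days.

930-1170 days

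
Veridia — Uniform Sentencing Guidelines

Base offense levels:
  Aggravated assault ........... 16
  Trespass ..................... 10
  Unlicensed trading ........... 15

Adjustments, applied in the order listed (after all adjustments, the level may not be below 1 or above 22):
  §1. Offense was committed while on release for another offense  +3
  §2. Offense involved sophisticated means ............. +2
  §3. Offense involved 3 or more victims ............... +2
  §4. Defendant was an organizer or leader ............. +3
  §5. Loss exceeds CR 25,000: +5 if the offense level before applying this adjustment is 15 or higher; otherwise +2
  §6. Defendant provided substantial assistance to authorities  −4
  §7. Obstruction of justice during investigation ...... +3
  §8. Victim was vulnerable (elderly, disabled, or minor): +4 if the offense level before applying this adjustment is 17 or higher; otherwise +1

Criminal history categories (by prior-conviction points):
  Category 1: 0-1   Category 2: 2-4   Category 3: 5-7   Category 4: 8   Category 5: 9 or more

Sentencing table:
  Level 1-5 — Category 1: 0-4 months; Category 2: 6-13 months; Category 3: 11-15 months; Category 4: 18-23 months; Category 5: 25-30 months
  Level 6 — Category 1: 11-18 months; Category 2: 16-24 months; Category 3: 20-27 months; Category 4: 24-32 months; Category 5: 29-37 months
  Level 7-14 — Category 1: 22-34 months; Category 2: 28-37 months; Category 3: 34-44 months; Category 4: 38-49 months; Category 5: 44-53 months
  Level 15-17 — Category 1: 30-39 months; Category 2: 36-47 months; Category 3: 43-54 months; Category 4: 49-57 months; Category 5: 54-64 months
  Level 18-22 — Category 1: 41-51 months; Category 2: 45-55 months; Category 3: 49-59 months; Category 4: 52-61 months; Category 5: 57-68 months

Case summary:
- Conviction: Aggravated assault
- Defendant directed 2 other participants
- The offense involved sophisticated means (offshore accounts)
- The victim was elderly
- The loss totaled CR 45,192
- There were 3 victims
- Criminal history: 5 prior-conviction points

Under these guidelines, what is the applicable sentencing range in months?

49-59 months

Base offense level for aggravated assault: 16.
§2 applies: 16 + 2 = 18.
§3 applies: 18 + 2 = 20.
§4 applies: 20 + 3 = 23.
§5 applies (level before this adjustment is 23 ≥ 15, so +5): 23 + 5 = 28.
§7 does not apply.
§8 applies (level before this adjustment is 28 ≥ 17, so +4): 28 + 4 = 32.
Level 32 exceeds the maximum of 22; capped at 22.
Final offense level: 22.
Criminal history: 5 prior points → Category 3 (5-7).
Level 22 falls in the 18-22 band.
Grid: Level 18-22 × Category 3 = 49-59 months.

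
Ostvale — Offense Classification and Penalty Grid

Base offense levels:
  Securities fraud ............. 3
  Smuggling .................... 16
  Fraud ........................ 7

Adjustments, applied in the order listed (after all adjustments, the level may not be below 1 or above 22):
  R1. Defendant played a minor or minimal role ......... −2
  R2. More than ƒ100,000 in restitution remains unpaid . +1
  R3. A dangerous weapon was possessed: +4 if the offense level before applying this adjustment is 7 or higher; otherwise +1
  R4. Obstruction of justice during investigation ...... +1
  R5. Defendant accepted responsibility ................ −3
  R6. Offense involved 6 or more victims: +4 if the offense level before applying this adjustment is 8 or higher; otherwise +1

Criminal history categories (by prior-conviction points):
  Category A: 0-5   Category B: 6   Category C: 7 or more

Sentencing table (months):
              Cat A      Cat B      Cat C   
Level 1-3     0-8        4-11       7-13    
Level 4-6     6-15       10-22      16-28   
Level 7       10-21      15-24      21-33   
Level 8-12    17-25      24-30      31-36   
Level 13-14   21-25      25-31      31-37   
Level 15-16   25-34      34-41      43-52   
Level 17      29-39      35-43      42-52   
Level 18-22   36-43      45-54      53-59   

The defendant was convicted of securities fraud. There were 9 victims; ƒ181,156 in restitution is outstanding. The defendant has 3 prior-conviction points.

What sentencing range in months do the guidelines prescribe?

Base offense level for securities fraud: 3.
R2 applies: 3 + 1 = 4.
R3 does not apply.
R5 does not apply.
R6 applies (level before this adjustment is 4 < 8, so +1): 4 + 1 = 5.
Final offense level: 5.
Criminal history: 3 prior points → Category A (0-5).
Level 5 falls in the 4-6 band.
Grid: Level 4-6 × Category A = 6-15 months.

6-15 months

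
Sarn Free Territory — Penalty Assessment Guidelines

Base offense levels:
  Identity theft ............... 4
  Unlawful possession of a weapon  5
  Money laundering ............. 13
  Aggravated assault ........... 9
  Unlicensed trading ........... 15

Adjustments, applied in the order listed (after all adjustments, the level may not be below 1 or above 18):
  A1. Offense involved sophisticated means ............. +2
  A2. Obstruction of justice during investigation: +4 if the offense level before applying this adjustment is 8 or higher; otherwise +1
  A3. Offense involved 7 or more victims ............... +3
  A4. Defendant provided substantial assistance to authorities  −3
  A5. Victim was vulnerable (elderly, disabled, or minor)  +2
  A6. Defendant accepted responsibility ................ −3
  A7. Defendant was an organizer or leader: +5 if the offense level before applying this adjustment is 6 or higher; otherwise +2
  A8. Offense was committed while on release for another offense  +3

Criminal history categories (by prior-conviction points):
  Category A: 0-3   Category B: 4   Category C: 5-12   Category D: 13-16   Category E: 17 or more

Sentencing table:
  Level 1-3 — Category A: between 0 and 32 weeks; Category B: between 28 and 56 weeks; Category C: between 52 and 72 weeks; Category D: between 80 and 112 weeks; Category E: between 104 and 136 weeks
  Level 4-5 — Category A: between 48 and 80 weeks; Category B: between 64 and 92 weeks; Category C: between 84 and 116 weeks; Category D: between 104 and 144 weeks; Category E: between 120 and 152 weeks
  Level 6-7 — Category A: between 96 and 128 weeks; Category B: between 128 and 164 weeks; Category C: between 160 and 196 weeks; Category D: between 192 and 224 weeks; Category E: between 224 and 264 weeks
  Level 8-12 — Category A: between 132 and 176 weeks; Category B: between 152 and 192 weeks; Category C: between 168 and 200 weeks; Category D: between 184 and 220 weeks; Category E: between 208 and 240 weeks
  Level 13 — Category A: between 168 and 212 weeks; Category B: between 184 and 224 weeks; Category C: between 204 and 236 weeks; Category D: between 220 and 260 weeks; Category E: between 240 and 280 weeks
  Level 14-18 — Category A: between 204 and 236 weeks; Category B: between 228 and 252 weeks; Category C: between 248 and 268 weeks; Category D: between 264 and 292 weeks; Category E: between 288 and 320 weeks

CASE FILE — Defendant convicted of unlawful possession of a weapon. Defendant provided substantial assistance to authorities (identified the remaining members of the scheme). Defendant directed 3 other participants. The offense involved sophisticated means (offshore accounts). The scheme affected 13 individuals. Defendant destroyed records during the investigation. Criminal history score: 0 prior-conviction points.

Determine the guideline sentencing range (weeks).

Base offense level for unlawful possession of a weapon: 5.
A1 applies: 5 + 2 = 7.
A2 applies (level before this adjustment is 7 < 8, so +1): 7 + 1 = 8.
A3 applies: 8 + 3 = 11.
A4 applies: 11 − 3 = 8.
A7 applies (level before this adjustment is 8 ≥ 6, so +5): 8 + 5 = 13.
A8 does not apply.
Final offense level: 13.
Criminal history: 0 prior points → Category A (0-3).
Level 13 falls in the 13 band.
Grid: Level 13 × Category A = 168-212 weeks.

168-212 weeks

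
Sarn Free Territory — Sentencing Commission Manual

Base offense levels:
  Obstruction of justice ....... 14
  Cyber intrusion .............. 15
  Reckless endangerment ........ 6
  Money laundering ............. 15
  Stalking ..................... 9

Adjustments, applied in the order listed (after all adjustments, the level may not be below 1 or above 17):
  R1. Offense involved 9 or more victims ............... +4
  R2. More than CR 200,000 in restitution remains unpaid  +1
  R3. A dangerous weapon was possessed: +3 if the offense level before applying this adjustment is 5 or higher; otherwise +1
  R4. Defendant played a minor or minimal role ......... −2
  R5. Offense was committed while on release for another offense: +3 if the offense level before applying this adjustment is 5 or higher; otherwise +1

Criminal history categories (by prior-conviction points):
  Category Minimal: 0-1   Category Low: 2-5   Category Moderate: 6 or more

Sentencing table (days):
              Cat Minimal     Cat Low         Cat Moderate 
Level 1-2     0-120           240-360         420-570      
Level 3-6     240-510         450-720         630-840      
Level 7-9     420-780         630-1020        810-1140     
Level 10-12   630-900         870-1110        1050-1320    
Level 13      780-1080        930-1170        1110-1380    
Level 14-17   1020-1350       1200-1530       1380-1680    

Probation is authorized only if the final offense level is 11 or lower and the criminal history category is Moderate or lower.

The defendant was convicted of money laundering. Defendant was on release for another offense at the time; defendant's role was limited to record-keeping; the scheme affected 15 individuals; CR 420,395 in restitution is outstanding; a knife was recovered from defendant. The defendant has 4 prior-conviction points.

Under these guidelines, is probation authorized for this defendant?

Base offense level for money laundering: 15.
R1 applies: 15 + 4 = 19.
R2 applies: 19 + 1 = 20.
R3 applies (level before this adjustment is 20 ≥ 5, so +3): 20 + 3 = 23.
R4 applies: 23 − 2 = 21.
R5 applies (level before this adjustment is 21 ≥ 5, so +3): 21 + 3 = 24.
Level 24 exceeds the maximum of 17; capped at 17.
Final offense level: 17.
Criminal history: 4 prior points → Category Low (2-5).
Level 17 falls in the 14-17 band.
Grid: Level 14-17 × Category Low = 1200-1530 days.
Probation check: level 17 > 11 and category Low ≤ Moderate → not eligible.

No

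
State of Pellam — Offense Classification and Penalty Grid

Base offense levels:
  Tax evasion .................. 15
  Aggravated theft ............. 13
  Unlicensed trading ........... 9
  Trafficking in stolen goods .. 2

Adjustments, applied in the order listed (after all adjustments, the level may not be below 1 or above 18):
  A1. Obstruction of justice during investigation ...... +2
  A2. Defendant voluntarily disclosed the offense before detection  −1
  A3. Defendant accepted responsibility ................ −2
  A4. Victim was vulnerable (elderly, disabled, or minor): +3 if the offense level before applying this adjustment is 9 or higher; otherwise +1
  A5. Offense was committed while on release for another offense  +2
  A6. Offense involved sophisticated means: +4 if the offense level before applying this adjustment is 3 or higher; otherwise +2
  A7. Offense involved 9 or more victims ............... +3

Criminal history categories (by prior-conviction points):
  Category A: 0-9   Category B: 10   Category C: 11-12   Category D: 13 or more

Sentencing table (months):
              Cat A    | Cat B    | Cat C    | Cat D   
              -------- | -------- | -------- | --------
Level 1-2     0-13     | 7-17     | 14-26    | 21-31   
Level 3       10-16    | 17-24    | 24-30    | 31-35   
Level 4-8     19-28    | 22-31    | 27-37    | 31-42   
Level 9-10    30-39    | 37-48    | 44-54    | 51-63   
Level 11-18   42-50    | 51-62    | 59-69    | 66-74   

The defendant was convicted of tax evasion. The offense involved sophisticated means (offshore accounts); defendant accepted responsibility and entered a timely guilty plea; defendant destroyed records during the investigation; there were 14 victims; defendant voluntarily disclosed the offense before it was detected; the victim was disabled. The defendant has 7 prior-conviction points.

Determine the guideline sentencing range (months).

42-50 months

Base offense level for tax evasion: 15.
A1 applies: 15 + 2 = 17.
A2 applies: 17 − 1 = 16.
A3 applies: 16 − 2 = 14.
A4 applies (level before this adjustment is 14 ≥ 9, so +3): 14 + 3 = 17.
A5 does not apply.
A6 applies (level before this adjustment is 17 ≥ 3, so +4): 17 + 4 = 21.
A7 applies: 21 + 3 = 24.
Level 24 exceeds the maximum of 18; capped at 18.
Final offense level: 18.
Criminal history: 7 prior points → Category A (0-9).
Level 18 falls in the 11-18 band.
Grid: Level 11-18 × Category A = 42-50 months.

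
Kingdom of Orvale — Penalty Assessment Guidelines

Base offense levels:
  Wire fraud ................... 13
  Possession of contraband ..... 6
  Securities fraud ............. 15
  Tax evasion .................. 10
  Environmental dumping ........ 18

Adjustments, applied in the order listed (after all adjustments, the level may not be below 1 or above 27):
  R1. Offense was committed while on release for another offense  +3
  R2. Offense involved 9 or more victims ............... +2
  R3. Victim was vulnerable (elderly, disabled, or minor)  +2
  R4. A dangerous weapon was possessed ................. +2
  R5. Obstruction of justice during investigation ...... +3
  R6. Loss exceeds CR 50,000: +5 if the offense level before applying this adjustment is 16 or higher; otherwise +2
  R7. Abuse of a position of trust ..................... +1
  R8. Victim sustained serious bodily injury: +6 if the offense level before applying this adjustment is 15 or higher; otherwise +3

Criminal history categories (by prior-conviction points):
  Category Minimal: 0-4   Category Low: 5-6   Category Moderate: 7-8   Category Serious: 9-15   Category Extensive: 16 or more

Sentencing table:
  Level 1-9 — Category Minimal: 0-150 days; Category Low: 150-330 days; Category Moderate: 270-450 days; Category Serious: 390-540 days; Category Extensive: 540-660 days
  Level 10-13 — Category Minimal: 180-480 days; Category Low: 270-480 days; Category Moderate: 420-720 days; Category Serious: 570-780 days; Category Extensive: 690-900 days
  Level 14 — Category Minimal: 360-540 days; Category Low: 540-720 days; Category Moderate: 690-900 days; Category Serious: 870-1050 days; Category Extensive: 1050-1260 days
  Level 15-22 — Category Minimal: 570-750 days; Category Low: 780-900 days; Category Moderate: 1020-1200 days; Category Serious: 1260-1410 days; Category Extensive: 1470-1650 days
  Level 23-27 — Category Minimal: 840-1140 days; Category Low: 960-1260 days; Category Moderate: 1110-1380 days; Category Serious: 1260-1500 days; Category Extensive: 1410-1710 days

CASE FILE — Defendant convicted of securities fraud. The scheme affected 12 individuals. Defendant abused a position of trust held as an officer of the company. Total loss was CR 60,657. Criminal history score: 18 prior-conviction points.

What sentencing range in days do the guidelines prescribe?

1410-1710 days

Base offense level for securities fraud: 15.
R2 applies: 15 + 2 = 17.
R3 does not apply.
R4 does not apply.
R6 applies (level before this adjustment is 17 ≥ 16, so +5): 17 + 5 = 22.
R7 applies: 22 + 1 = 23.
Final offense level: 23.
Criminal history: 18 prior points → Category Extensive (16+).
Level 23 falls in the 23-27 band.
Grid: Level 23-27 × Category Extensive = 1410-1710 days.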